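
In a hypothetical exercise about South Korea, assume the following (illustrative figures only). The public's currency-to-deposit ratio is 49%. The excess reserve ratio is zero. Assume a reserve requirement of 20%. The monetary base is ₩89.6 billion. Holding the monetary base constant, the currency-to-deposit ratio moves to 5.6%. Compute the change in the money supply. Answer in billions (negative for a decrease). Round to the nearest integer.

Initially m₁ = (1 + 0.49) / (0.2 + 0.49) ≈ 2.1594, so M₁ = 2.1594 × 89.6 ≈ 193.4822 billion.
After the change m₂ = (1 + 0.056) / (0.2 + 0.056) = 4.1250, so M₂ = 4.1250 × 89.6 = 369.6 billion.
ΔM = M₂ − M₁ = 369.6 − 193.4822 = 176.1178 billion.

₩176 billion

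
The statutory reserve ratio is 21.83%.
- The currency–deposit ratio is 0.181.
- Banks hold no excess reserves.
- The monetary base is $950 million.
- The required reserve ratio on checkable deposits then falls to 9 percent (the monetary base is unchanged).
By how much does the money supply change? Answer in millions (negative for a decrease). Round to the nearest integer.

$1330 million

Initially m₁ = (1 + 0.181) / (0.2183 + 0.181) ≈ 2.9577, so M₁ = 2.9577 × 950 = 2809.815 million.
After the change m₂ = (1 + 0.181) / (0.09 + 0.181) ≈ 4.3579, so M₂ = 4.3579 × 950 = 4140.005 million.
ΔM = M₂ − M₁ = 4140.005 − 2809.815 = 1330.19 million.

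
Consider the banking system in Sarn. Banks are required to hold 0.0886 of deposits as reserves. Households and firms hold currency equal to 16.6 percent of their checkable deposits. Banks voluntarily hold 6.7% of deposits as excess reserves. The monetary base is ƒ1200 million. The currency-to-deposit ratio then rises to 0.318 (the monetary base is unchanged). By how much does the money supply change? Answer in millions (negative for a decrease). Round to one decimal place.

-1011.2 million

Initially m₁ = (1 + 0.166) / (0.0886 + 0.067 + 0.166) ≈ 3.625622, so M₁ = 3.625622 × 1200 = 4350.7464 million.
After the change m₂ = (1 + 0.318) / (0.0886 + 0.067 + 0.318) ≈ 2.782939, so M₂ = 2.782939 × 1200 = 3339.5268 million.
ΔM = M₂ − M₁ = 3339.5268 − 4350.7464 = -1011.2196 million.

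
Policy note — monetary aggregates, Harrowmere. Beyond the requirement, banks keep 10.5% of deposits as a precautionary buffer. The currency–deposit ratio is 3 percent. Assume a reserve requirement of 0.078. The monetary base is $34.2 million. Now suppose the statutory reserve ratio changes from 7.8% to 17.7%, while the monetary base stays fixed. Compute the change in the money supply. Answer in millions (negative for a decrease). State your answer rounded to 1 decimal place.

Initially m₁ = (1 + 0.03) / (0.078 + 0.105 + 0.03) ≈ 4.8357, so M₁ = 4.8357 × 34.2 ≈ 165.3809 million.
After the change m₂ = (1 + 0.03) / (0.177 + 0.105 + 0.03) ≈ 3.3013, so M₂ = 3.3013 × 34.2 ≈ 112.9045 million.
ΔM = M₂ − M₁ = 112.9045 − 165.3809 = -52.4764 million.

-52.5 million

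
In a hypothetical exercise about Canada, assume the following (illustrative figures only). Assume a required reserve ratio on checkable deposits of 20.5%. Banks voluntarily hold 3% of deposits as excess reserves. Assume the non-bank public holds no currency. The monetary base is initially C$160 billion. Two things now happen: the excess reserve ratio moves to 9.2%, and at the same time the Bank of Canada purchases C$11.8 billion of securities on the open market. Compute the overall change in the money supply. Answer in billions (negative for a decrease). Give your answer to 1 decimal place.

Before: m₁ = 1 / (0.205 + 0.03) ≈ 4.25532, MB₁ = 160, so M₁ = 4.25532 × 160 = 680.8512 billion.
After: m₂ = 1 / (0.205 + 0.092) ≈ 3.36700, MB₂ = 160 + 11.8 = 171.8, so M₂ = 3.36700 × 171.8 = 578.4506 billion.
ΔM = M₂ − M₁ = 578.4506 − 680.8512 = -102.4006 billion.

-102.4 billion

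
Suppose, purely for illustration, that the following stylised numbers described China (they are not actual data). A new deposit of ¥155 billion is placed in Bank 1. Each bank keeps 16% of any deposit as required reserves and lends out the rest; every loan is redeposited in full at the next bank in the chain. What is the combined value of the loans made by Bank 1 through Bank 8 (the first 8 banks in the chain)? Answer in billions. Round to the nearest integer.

¥612 billion

Bank i lends (1 − rr)^i of the original deposit: Bank 1 lends 155·0.8400 = 130.2000, Bank 2 lends 155·0.8400² = 109.3680, and so on.
Summing a geometric series: total = 155·[0.8400·(1 − 0.8400^8) / (1 − 0.8400)] ≈ 612.0410 billion.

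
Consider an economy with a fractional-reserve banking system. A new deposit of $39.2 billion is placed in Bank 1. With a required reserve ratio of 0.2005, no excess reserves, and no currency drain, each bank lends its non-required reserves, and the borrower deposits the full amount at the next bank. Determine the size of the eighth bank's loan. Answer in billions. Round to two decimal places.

Each bank lends a fraction (1 − rr) = 0.7995 of the deposit it receives, so Bank 8 receives 39.2·0.7995^7 and lends 39.2·0.7995^8 ≈ 6.5439 billion.

$6.54 billion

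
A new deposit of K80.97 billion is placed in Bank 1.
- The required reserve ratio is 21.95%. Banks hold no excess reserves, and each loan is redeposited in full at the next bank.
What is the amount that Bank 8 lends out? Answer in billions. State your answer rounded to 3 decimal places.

K11.151 billion

Each bank lends a fraction (1 − rr) = 0.7805 of the deposit it receives, so Bank 8 receives 80.97·0.7805^7 and lends 80.97·0.7805^8 ≈ 11.1508 billion.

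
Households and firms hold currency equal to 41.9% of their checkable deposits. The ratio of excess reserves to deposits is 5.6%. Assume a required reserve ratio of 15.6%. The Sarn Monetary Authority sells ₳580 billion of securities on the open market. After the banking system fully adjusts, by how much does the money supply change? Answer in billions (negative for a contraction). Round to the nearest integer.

-1304 billion

The money multiplier is m = (1 + c) / (rr + e + c) = (1 + 0.419) / (0.156 + 0.056 + 0.419) ≈ 2.2488.
The sale removes 580 billion of base, so ΔM = m × ΔMB = 2.2488 × (−580) = -1304.304 billion.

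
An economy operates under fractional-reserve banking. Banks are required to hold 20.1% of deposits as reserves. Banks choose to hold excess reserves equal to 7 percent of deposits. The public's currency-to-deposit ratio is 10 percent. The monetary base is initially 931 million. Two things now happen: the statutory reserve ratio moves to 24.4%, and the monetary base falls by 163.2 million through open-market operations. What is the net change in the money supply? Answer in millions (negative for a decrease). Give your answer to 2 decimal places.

Before: m₁ = (1 + 0.1) / (0.201 + 0.07 + 0.1) ≈ 2.964960, MB₁ = 931, so M₁ = 2.964960 × 931 ≈ 2760.3778 million.
After: m₂ = (1 + 0.1) / (0.244 + 0.07 + 0.1) ≈ 2.657005, MB₂ = 931 − 163.2 = 767.8, so M₂ = 2.657005 × 767.8 ≈ 2040.0484 million.
ΔM = M₂ − M₁ = 2040.0484 − 2760.3778 = -720.3294 million.

-720.33 million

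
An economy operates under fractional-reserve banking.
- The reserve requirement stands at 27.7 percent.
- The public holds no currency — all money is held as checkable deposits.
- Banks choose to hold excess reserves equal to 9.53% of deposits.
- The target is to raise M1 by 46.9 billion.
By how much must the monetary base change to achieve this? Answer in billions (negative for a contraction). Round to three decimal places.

17.461 billion

The money multiplier is m = 1 / (rr + e) = 1 / (0.277 + 0.0953) ≈ 2.686006.
ΔMB = ΔM / m = (+46.9) / 2.686006 ≈ 17.4609 billion.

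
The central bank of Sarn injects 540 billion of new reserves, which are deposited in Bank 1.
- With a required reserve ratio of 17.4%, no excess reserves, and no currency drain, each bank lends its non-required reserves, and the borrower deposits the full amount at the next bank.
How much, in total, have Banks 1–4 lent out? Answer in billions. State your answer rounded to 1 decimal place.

1370.2 billion

Bank i lends (1 − rr)^i of the original deposit: Bank 1 lends 540·0.8260 = 446.0400, Bank 2 lends 540·0.8260² ≈ 368.4290, and so on.
Summing a geometric series: total = 540·[0.8260·(1 − 0.8260^4) / (1 − 0.8260)] ≈ 1370.1617 billion.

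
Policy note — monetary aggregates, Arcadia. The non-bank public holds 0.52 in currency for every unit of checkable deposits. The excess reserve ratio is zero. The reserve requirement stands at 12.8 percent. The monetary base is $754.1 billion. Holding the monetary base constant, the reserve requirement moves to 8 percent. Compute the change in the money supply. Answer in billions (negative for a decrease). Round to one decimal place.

Initially m₁ = (1 + 0.52) / (0.128 + 0.52) ≈ 2.34568, so M₁ = 2.34568 × 754.1 ≈ 1768.8773 billion.
After the change m₂ = (1 + 0.52) / (0.08 + 0.52) ≈ 2.53333, so M₂ = 2.53333 × 754.1 ≈ 1910.3842 billion.
ΔM = M₂ − M₁ = 1910.3842 − 1768.8773 = 141.5069 billion.

$141.5 billion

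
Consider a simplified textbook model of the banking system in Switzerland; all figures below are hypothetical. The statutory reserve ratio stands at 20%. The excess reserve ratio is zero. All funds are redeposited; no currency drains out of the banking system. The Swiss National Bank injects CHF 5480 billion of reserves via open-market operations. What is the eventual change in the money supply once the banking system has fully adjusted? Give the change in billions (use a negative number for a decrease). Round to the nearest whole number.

CHF 27400 billion

The simple money multiplier is m = 1/rr = 1/0.2 = 5.
An open-market purchase increases the monetary base by 5480 billion, so ΔM = m × ΔMB = 5 × 5480 = 27400 billion.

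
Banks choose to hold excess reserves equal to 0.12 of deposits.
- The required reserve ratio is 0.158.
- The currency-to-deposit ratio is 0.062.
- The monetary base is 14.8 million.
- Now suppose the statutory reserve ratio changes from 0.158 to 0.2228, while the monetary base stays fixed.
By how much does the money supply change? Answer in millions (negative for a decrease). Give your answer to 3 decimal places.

-7.400 million

Initially m₁ = (1 + 0.062) / (0.158 + 0.12 + 0.062) ≈ 3.123529, so M₁ = 3.123529 × 14.8 ≈ 46.2282 million.
After the change m₂ = (1 + 0.062) / (0.2228 + 0.12 + 0.062) ≈ 2.623518, so M₂ = 2.623518 × 14.8 ≈ 38.8281 million.
ΔM = M₂ − M₁ = 38.8281 − 46.2282 = -7.4001 million.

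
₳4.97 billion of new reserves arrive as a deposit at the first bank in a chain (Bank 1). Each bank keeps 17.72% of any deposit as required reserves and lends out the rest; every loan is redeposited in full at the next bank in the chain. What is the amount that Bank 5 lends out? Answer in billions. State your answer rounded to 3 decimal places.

Each bank lends a fraction (1 − rr) = 0.8228 of the deposit it receives, so Bank 5 receives 4.97·0.8228^4 and lends 4.97·0.8228^5 ≈ 1.8743 billion.

₳1.874 billion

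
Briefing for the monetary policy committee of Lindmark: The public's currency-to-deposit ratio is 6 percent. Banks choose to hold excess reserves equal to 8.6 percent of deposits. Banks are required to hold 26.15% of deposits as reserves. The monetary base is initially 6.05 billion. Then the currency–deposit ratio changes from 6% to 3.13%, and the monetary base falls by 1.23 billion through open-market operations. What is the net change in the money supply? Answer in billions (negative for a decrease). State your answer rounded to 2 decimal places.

Before: m₁ = (1 + 0.06) / (0.2615 + 0.086 + 0.06) ≈ 2.6012, MB₁ = 6.05, so M₁ = 2.6012 × 6.05 ≈ 15.7373 billion.
After: m₂ = (1 + 0.0313) / (0.2615 + 0.086 + 0.0313) ≈ 2.7225, MB₂ = 6.05 − 1.23 = 4.82, so M₂ = 2.7225 × 4.82 ≈ 13.1225 billion.
ΔM = M₂ − M₁ = 13.1225 − 15.7373 = -2.6148 billion.

-2.61 billion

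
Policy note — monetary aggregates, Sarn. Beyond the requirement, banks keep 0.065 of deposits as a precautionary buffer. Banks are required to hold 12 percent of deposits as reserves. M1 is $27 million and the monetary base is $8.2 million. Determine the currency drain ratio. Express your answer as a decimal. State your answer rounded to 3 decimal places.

Using m = M/MB = 27/8.2 ≈ 3.292683. From m = (1 + c)/(c + rr + e), rearranging gives 1 + c = m·(c + rr + e), so c·(1 − m) = m·(rr + e) − 1.
Hence c = [m·(rr + e) − 1]/(1 − m) = [3.292683 × (0.12 + 0.065) − 1] / (1 − 3.292683) ≈ 0.170479.

0.170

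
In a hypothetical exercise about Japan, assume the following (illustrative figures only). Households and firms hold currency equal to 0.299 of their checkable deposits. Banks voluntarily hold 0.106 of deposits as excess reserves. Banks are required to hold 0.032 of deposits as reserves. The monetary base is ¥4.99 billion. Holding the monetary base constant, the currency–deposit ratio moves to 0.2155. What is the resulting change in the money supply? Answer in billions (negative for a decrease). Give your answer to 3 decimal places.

¥2.325 billion

Initially m₁ = (1 + 0.299) / (0.032 + 0.106 + 0.299) ≈ 2.97254, so M₁ = 2.97254 × 4.99 ≈ 14.833 billion.
After the change m₂ = (1 + 0.2155) / (0.032 + 0.106 + 0.2155) ≈ 3.43847, so M₂ = 3.43847 × 4.99 ≈ 17.158 billion.
ΔM = M₂ − M₁ = 17.158 − 14.833 = 2.325 billion.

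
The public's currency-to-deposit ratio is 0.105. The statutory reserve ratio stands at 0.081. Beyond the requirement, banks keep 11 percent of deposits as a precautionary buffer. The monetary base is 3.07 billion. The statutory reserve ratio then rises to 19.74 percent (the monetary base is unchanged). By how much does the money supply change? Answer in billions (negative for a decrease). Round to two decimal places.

-3.23 billion

Initially m₁ = (1 + 0.105) / (0.081 + 0.11 + 0.105) ≈ 3.7331, so M₁ = 3.7331 × 3.07 ≈ 11.4606 billion.
After the change m₂ = (1 + 0.105) / (0.1974 + 0.11 + 0.105) ≈ 2.6794, so M₂ = 2.6794 × 3.07 ≈ 8.2258 billion.
ΔM = M₂ − M₁ = 8.2258 − 11.4606 = -3.2348 billion.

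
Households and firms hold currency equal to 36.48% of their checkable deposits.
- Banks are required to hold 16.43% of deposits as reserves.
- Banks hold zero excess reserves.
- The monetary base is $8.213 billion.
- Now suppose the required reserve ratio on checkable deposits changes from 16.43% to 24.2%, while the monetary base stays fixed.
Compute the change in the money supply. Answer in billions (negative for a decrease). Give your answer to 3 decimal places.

Initially m₁ = (1 + 0.3648) / (0.1643 + 0.3648) ≈ 2.57947, so M₁ = 2.57947 × 8.213 ≈ 21.1852 billion.
After the change m₂ = (1 + 0.3648) / (0.242 + 0.3648) ≈ 2.24918, so M₂ = 2.24918 × 8.213 ≈ 18.4725 billion.
ΔM = M₂ − M₁ = 18.4725 − 21.1852 = -2.7127 billion.

-2.713 billion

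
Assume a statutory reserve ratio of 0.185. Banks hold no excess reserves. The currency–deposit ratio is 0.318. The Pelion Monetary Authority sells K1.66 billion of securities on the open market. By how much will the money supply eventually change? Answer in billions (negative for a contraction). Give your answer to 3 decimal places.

The money multiplier is m = (1 + c) / (rr + c) = (1 + 0.318) / (0.185 + 0.318) ≈ 2.62028.
The sale removes 1.66 billion of base, so ΔM = m × ΔMB = 2.62028 × (−1.66) ≈ -4.3497 billion.

-4.350 billion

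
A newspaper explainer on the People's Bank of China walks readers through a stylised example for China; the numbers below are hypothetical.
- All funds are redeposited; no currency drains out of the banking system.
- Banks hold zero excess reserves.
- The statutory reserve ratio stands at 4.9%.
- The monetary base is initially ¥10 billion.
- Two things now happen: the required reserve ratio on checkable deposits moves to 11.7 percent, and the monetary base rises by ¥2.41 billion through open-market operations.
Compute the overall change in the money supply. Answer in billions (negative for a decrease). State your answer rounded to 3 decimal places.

Before: m₁ = 1 / (0.049) ≈ 20.408163, MB₁ = 10, so M₁ = 20.408163 × 10 ≈ 204.0816 billion.
After: m₂ = 1 / (0.117) ≈ 8.547009, MB₂ = 10 + 2.41 = 12.41, so M₂ = 8.547009 × 12.41 ≈ 106.0684 billion.
ΔM = M₂ − M₁ = 106.0684 − 204.0816 = -98.0132 billion.

-98.013 billion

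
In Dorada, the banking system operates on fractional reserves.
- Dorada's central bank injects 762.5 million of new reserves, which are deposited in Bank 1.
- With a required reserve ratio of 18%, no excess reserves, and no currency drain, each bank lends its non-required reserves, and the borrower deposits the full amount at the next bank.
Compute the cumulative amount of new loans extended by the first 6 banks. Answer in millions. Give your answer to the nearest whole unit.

2418 million

Bank i lends (1 − rr)^i of the original deposit: Bank 1 lends 762.5·0.8200 = 625.2500, Bank 2 lends 762.5·0.8200² = 512.7050, and so on.
Summing a geometric series: total = 762.5·[0.8200·(1 − 0.8200^6) / (1 − 0.8200)] ≈ 2417.6102 million.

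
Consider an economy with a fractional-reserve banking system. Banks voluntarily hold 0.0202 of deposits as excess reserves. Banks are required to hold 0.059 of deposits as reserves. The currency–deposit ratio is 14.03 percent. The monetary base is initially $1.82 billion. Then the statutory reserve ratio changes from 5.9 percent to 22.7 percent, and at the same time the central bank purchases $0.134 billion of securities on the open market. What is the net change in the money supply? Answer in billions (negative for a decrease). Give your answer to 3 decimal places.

-3.705 billion

Before: m₁ = (1 + 0.1403) / (0.059 + 0.0202 + 0.1403) ≈ 5.19499, MB₁ = 1.82, so M₁ = 5.19499 × 1.82 ≈ 9.4549 billion.
After: m₂ = (1 + 0.1403) / (0.227 + 0.0202 + 0.1403) ≈ 2.94271, MB₂ = 1.82 + 0.134 = 1.954, so M₂ = 2.94271 × 1.954 ≈ 5.7501 billion.
ΔM = M₂ − M₁ = 5.7501 − 9.4549 = -3.7048 billion.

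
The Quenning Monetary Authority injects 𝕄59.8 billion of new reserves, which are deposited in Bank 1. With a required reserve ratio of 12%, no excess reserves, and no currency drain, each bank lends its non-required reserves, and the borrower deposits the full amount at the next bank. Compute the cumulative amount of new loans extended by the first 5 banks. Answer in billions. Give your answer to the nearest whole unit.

Bank i lends (1 − rr)^i of the original deposit: Bank 1 lends 59.8·0.8800 = 52.6240, Bank 2 lends 59.8·0.8800² ≈ 46.3091, and so on.
Summing a geometric series: total = 59.8·[0.8800·(1 − 0.8800^5) / (1 − 0.8800)] ≈ 207.1053 billion.

𝕄207 billion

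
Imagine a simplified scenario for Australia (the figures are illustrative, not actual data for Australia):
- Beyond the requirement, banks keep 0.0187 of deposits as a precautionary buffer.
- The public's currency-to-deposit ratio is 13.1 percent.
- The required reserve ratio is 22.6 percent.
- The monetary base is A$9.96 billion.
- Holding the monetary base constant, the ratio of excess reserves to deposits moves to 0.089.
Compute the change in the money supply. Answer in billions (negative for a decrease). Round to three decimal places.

-4.726 billion

Initially m₁ = (1 + 0.131) / (0.226 + 0.0187 + 0.131) ≈ 3.01038, so M₁ = 3.01038 × 9.96 ≈ 29.9834 billion.
After the change m₂ = (1 + 0.131) / (0.226 + 0.089 + 0.131) ≈ 2.53587, so M₂ = 2.53587 × 9.96 ≈ 25.2573 billion.
ΔM = M₂ − M₁ = 25.2573 − 29.9834 = -4.7261 billion.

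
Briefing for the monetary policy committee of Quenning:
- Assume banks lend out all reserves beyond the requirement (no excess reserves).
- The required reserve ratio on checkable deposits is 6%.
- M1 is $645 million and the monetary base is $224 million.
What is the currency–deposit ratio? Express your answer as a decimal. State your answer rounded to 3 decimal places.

Using m = M/MB = 645/224 ≈ 2.879464. From m = (1 + c)/(c + rr + e), rearranging gives 1 + c = m·(c + rr + e), so c·(1 − m) = m·(rr + e) − 1.
Hence c = [m·(rr + e) − 1]/(1 − m) = [2.879464 × (0.06 + 0) − 1] / (1 − 2.879464) ≈ 0.440143.

0.440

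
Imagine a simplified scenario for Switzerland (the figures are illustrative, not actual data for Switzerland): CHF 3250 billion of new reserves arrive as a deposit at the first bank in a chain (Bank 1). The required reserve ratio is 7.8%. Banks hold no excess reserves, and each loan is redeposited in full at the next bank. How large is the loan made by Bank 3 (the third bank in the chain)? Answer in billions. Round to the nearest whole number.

Each bank lends a fraction (1 − rr) = 0.9220 of the deposit it receives, so Bank 3 receives 3250·0.9220^2 and lends 3250·0.9220^3 ≈ 2547.2767 billion.

CHF 2547 billion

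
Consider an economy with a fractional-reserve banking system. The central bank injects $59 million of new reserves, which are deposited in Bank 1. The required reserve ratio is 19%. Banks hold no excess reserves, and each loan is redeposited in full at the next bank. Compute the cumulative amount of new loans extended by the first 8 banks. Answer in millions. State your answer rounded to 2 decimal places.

$204.92 million

Bank i lends (1 − rr)^i of the original deposit: Bank 1 lends 59·0.8100 = 47.7900, Bank 2 lends 59·0.8100² = 38.7099, and so on.
Summing a geometric series: total = 59·[0.8100·(1 − 0.8100^8) / (1 − 0.8100)] ≈ 204.9180 million.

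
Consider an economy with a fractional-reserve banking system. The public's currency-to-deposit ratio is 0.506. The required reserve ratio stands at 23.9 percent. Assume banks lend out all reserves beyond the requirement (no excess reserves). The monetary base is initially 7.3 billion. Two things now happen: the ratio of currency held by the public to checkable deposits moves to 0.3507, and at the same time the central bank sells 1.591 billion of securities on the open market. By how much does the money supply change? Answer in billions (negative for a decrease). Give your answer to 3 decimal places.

-1.680 billion

Before: m₁ = (1 + 0.506) / (0.239 + 0.506) ≈ 2.02148, MB₁ = 7.3, so M₁ = 2.02148 × 7.3 ≈ 14.7568 billion.
After: m₂ = (1 + 0.3507) / (0.239 + 0.3507) ≈ 2.29049, MB₂ = 7.3 − 1.591 = 5.709, so M₂ = 2.29049 × 5.709 ≈ 13.0764 billion.
ΔM = M₂ − M₁ = 13.0764 − 14.7568 = -1.6804 billion.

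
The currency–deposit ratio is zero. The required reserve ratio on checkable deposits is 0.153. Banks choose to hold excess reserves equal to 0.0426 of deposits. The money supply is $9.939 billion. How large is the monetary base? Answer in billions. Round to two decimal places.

The money multiplier is m = 1 / (rr + e) = 1 / (0.153 + 0.0426) ≈ 5.1125.
MB = M / m = 9.939 / 5.1125 ≈ 1.9441 billion.

$1.94 billion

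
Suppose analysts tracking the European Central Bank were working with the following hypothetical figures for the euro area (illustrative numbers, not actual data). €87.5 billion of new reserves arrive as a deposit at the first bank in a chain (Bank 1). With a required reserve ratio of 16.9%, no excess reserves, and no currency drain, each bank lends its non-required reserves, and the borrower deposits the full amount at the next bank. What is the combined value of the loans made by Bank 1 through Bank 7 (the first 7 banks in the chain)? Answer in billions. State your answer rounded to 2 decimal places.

Bank i lends (1 − rr)^i of the original deposit: Bank 1 lends 87.5·0.8310 = 72.7125, Bank 2 lends 87.5·0.8310² ≈ 60.4241, and so on.
Summing a geometric series: total = 87.5·[0.8310·(1 − 0.8310^7) / (1 − 0.8310)] ≈ 312.5100 billion.

€312.51 billion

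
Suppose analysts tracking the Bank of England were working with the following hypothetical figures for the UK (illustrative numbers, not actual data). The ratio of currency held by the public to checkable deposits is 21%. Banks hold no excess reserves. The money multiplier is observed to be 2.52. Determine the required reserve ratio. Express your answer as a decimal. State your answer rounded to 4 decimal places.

0.2702

Using m = 2.52. Since m = (1 + c)/(c + rr + e), the denominator satisfies c + rr + e = (1 + c)/m = (1 + 0.21) / 2.52 ≈ 0.480159.
With c = 0.21 and e = 0, the required reserve ratio is 0.480159 − 0.21 − 0 = 0.270159.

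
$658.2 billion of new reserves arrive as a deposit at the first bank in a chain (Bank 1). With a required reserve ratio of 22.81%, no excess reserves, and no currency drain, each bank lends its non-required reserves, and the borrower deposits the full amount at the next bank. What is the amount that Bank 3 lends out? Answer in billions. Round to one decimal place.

$302.7 billion

Each bank lends a fraction (1 − rr) = 0.7719 of the deposit it receives, so Bank 3 receives 658.2·0.7719^2 and lends 658.2·0.7719^3 ≈ 302.7199 billion.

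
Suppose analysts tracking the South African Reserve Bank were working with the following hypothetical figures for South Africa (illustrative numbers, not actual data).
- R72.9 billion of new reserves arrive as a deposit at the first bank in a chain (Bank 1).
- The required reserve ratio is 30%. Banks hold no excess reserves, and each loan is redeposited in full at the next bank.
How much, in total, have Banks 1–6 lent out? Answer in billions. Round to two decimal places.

Bank i lends (1 − rr)^i of the original deposit: Bank 1 lends 72.9·0.7000 = 51.0300, Bank 2 lends 72.9·0.7000² = 35.7210, and so on.
Summing a geometric series: total = 72.9·[0.7000·(1 − 0.7000^6) / (1 − 0.7000)] ≈ 150.0879 billion.

R150.09 billion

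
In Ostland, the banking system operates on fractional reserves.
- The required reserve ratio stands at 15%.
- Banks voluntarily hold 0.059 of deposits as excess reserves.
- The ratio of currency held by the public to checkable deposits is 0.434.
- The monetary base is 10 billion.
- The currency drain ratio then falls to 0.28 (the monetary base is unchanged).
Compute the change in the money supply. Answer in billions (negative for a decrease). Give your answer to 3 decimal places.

Initially m₁ = (1 + 0.434) / (0.15 + 0.059 + 0.434) ≈ 2.23017, so M₁ = 2.23017 × 10 = 22.3017 billion.
After the change m₂ = (1 + 0.28) / (0.15 + 0.059 + 0.28) ≈ 2.61759, so M₂ = 2.61759 × 10 = 26.1759 billion.
ΔM = M₂ − M₁ = 26.1759 − 22.3017 = 3.8742 billion.

3.874 billion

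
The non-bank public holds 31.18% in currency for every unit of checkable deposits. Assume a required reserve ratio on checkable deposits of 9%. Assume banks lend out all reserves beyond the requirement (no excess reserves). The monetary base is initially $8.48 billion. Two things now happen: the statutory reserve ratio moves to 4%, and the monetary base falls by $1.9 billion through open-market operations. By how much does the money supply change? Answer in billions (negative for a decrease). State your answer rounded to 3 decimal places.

Before: m₁ = (1 + 0.3118) / (0.09 + 0.3118) ≈ 3.26481, MB₁ = 8.48, so M₁ = 3.26481 × 8.48 ≈ 27.6856 billion.
After: m₂ = (1 + 0.3118) / (0.04 + 0.3118) ≈ 3.72882, MB₂ = 8.48 − 1.9 = 6.58, so M₂ = 3.72882 × 6.58 ≈ 24.5356 billion.
ΔM = M₂ − M₁ = 24.5356 − 27.6856 = -3.15 billion.

-3.150 billion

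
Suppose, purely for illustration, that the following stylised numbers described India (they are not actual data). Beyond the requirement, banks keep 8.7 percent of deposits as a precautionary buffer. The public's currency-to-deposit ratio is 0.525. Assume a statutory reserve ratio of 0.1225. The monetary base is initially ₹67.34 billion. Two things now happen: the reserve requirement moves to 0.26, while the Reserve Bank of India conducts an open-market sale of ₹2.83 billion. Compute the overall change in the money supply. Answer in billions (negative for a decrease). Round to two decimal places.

-27.00 billion

Before: m₁ = (1 + 0.525) / (0.1225 + 0.087 + 0.525) ≈ 2.07624, MB₁ = 67.34, so M₁ = 2.07624 × 67.34 ≈ 139.814 billion.
After: m₂ = (1 + 0.525) / (0.26 + 0.087 + 0.525) ≈ 1.74885, MB₂ = 67.34 − 2.83 = 64.51, so M₂ = 1.74885 × 64.51 ≈ 112.8183 billion.
ΔM = M₂ − M₁ = 112.8183 − 139.814 = -26.9957 billion.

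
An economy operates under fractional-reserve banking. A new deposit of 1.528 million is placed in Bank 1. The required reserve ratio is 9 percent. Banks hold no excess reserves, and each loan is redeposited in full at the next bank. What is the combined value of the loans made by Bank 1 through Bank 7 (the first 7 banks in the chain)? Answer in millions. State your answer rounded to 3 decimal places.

7.466 million

Bank i lends (1 − rr)^i of the original deposit: Bank 1 lends 1.528·0.9100 ≈ 1.3905, Bank 2 lends 1.528·0.9100² ≈ 1.2653, and so on.
Summing a geometric series: total = 1.528·[0.9100·(1 − 0.9100^7) / (1 − 0.9100)] ≈ 7.4659 million.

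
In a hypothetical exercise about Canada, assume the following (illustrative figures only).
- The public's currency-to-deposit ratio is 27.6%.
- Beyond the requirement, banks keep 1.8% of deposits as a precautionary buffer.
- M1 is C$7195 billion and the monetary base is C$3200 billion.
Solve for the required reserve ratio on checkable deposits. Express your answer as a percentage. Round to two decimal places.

Using m = M/MB = 7195/3200 ≈ 2.248438. Since m = (1 + c)/(c + rr + e), the denominator satisfies c + rr + e = (1 + c)/m = (1 + 0.276) / 2.248438 ≈ 0.567505.
With c = 0.276 and e = 0.018, the required reserve ratio on checkable deposits is 0.567505 − 0.276 − 0.018 = 0.273505.

27.35%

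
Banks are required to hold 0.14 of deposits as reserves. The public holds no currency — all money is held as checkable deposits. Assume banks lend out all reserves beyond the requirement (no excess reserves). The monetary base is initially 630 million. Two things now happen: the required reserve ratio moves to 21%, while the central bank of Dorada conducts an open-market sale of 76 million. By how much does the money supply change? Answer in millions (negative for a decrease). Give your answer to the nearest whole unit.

Before: m₁ = 1 / (0.14) ≈ 7.1429, MB₁ = 630, so M₁ = 7.1429 × 630 = 4500.027 million.
After: m₂ = 1 / (0.21) ≈ 4.7619, MB₂ = 630 − 76 = 554, so M₂ = 4.7619 × 554 = 2638.0926 million.
ΔM = M₂ − M₁ = 2638.0926 − 4500.027 = -1861.9344 million.

-1862 million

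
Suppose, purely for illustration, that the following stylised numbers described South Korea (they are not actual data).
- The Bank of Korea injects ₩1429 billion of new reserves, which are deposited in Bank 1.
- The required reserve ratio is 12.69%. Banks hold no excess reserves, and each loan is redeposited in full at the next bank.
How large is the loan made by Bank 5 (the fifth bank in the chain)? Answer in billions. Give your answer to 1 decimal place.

Each bank lends a fraction (1 − rr) = 0.8731 of the deposit it receives, so Bank 5 receives 1429·0.8731^4 and lends 1429·0.8731^5 ≈ 725.0236 billion.

₩725.0 billion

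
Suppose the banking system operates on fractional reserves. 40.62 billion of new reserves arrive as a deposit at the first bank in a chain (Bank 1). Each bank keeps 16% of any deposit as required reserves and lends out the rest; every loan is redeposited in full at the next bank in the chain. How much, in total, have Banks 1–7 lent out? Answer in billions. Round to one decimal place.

150.3 billion

Bank i lends (1 − rr)^i of the original deposit: Bank 1 lends 40.62·0.8400 = 34.1208, Bank 2 lends 40.62·0.8400² ≈ 28.6615, and so on.
Summing a geometric series: total = 40.62·[0.8400·(1 − 0.8400^7) / (1 − 0.8400)] ≈ 150.3255 billion.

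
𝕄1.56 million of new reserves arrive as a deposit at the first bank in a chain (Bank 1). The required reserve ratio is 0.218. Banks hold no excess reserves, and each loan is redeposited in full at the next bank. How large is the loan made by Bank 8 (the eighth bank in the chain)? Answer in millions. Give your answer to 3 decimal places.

Each bank lends a fraction (1 − rr) = 0.7820 of the deposit it receives, so Bank 8 receives 1.56·0.7820^7 and lends 1.56·0.7820^8 ≈ 0.2182 million.

𝕄0.218 million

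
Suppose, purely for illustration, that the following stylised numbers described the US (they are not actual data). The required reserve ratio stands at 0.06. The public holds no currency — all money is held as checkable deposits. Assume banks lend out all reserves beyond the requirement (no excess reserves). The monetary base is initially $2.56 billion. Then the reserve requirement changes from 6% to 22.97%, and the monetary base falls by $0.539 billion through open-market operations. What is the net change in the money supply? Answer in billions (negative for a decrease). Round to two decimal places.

-33.87 billion

Before: m₁ = 1 / (0.06) ≈ 16.6667, MB₁ = 2.56, so M₁ = 16.6667 × 2.56 ≈ 42.6668 billion.
After: m₂ = 1 / (0.2297) ≈ 4.3535, MB₂ = 2.56 − 0.539 = 2.021, so M₂ = 4.3535 × 2.021 ≈ 8.7984 billion.
ΔM = M₂ − M₁ = 8.7984 − 42.6668 = -33.8684 billion.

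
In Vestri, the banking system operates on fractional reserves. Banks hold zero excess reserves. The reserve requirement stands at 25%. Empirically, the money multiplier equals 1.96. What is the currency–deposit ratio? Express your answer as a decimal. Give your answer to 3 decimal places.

Using m = 1.96. From m = (1 + c)/(c + rr + e), rearranging gives 1 + c = m·(c + rr + e), so c·(1 − m) = m·(rr + e) − 1.
Hence c = [m·(rr + e) − 1]/(1 − m) = [1.96 × (0.25 + 0) − 1] / (1 − 1.96) = 0.531250.

0.531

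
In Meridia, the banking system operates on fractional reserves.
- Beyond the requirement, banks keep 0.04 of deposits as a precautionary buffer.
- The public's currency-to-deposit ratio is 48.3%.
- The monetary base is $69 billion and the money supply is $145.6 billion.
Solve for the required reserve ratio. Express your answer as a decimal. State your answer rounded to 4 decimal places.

0.1798

Using m = M/MB = 145.6/69 ≈ 2.110145. Since m = (1 + c)/(c + rr + e), the denominator satisfies c + rr + e = (1 + c)/m = (1 + 0.483) / 2.110145 ≈ 0.702795.
With c = 0.483 and e = 0.04, the required reserve ratio is 0.702795 − 0.483 − 0.04 = 0.179795.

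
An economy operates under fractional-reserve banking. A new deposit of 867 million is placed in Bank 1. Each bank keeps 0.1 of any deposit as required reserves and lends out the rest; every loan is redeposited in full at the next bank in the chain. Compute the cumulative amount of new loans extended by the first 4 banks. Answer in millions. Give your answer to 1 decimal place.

Bank i lends (1 − rr)^i of the original deposit: Bank 1 lends 867·0.9000 = 780.3000, Bank 2 lends 867·0.9000² = 702.2700, and so on.
Summing a geometric series: total = 867·[0.9000·(1 − 0.9000^4) / (1 − 0.9000)] = 2683.4517 million.

2683.5 million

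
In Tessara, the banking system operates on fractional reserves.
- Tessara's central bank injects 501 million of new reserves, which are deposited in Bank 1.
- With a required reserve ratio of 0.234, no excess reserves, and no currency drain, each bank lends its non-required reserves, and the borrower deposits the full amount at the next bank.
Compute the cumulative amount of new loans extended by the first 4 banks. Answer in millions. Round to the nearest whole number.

1075 million

Bank i lends (1 − rr)^i of the original deposit: Bank 1 lends 501·0.7660 = 383.7660, Bank 2 lends 501·0.7660² ≈ 293.9648, and so on.
Summing a geometric series: total = 501·[0.7660·(1 − 0.7660^4) / (1 − 0.7660)] ≈ 1075.3933 million.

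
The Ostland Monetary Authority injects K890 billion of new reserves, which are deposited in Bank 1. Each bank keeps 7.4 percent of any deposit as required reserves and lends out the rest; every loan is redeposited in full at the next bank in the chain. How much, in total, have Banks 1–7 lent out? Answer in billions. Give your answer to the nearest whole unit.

K4635 billion

Bank i lends (1 − rr)^i of the original deposit: Bank 1 lends 890·0.9260 = 824.1400, Bank 2 lends 890·0.9260² ≈ 763.1536, and so on.
Summing a geometric series: total = 890·[0.9260·(1 − 0.9260^7) / (1 − 0.9260)] ≈ 4635.0388 billion.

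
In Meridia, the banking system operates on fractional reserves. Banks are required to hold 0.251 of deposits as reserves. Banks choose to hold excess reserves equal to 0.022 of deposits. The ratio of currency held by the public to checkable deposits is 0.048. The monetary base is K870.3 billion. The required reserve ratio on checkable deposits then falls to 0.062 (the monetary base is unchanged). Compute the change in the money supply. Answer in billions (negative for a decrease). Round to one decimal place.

K4068.3 billion

Initially m₁ = (1 + 0.048) / (0.251 + 0.022 + 0.048) ≈ 3.26480, so M₁ = 3.26480 × 870.3 ≈ 2841.3554 billion.
After the change m₂ = (1 + 0.048) / (0.062 + 0.022 + 0.048) ≈ 7.93939, so M₂ = 7.93939 × 870.3 ≈ 6909.6511 billion.
ΔM = M₂ − M₁ = 6909.6511 − 2841.3554 = 4068.2957 billion.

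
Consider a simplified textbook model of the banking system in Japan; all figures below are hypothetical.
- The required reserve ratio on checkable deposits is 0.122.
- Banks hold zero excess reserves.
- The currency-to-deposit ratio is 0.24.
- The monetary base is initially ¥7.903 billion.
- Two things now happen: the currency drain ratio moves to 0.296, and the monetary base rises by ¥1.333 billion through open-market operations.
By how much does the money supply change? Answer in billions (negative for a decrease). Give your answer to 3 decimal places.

Before: m₁ = (1 + 0.24) / (0.122 + 0.24) ≈ 3.42541, MB₁ = 7.903, so M₁ = 3.42541 × 7.903 ≈ 27.071 billion.
After: m₂ = (1 + 0.296) / (0.122 + 0.296) ≈ 3.10048, MB₂ = 7.903 + 1.333 = 9.236, so M₂ = 3.10048 × 9.236 ≈ 28.636 billion.
ΔM = M₂ − M₁ = 28.636 − 27.071 = 1.565 billion.

¥1.565 billion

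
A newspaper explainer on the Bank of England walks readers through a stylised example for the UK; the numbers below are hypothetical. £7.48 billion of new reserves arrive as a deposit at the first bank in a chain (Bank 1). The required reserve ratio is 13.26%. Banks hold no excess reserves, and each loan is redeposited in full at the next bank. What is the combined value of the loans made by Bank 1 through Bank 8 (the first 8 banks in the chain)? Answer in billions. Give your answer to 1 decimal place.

£33.3 billion

Bank i lends (1 − rr)^i of the original deposit: Bank 1 lends 7.48·0.8674 ≈ 6.4882, Bank 2 lends 7.48·0.8674² ≈ 5.6278, and so on.
Summing a geometric series: total = 7.48·[0.8674·(1 − 0.8674^8) / (1 − 0.8674)] ≈ 33.2507 billion.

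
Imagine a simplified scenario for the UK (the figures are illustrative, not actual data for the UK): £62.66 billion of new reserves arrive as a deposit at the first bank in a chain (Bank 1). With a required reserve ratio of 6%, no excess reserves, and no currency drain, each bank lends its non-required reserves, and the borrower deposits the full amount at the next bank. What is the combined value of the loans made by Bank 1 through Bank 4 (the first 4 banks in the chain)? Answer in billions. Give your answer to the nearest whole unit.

£215 billion

Bank i lends (1 − rr)^i of the original deposit: Bank 1 lends 62.66·0.9400 = 58.9004, Bank 2 lends 62.66·0.9400² ≈ 55.3664, and so on.
Summing a geometric series: total = 62.66·[0.9400·(1 − 0.9400^4) / (1 − 0.9400)] ≈ 215.2329 billion.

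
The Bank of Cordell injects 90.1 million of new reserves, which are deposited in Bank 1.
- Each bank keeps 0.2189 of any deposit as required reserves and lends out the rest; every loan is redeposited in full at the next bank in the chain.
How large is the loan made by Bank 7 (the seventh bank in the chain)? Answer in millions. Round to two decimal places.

15.98 million

Each bank lends a fraction (1 − rr) = 0.7811 of the deposit it receives, so Bank 7 receives 90.1·0.7811^6 and lends 90.1·0.7811^7 ≈ 15.9835 million.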